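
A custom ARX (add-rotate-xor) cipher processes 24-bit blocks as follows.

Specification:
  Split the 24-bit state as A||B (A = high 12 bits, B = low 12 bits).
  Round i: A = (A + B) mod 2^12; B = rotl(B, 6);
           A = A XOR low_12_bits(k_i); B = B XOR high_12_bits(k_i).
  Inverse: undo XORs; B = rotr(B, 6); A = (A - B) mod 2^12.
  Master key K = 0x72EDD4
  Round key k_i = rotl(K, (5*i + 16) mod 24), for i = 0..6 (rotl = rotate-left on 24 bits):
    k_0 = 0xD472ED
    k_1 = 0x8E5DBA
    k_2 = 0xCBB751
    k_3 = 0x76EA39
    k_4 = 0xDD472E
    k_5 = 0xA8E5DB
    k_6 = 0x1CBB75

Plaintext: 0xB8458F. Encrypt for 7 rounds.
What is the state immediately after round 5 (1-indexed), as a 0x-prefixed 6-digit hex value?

s_0 = plaintext = 0xB8458F
s_1 = Round(s_0, k_0) = 0x3FEE91
s_2 = Round(s_1, k_1) = 0xF35C9F
s_3 = Round(s_2, k_2) = 0xC85B49
s_4 = Round(s_3, k_3) = 0xDF7503
s_5 = Round(s_4, k_4) = 0x5D4D00
s_6 = Round(s_5, k_5) = 0x70FABA
s_7 = Round(s_6, k_6) = 0xABCF61

0x5D4D00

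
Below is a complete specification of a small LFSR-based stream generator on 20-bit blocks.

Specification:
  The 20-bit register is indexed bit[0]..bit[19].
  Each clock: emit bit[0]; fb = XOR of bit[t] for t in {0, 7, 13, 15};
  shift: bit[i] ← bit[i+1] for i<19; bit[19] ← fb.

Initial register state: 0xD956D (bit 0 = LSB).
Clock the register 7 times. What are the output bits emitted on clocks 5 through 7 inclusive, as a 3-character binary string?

011

reg_0 = 0xD956D
clock 1: out=1, reg = 0x6CAB6
clock 2: out=0, reg = 0x3655B
clock 3: out=1, reg = 0x1B2AD
clock 4: out=1, reg = 0x0D956
clock 5: out=0, reg = 0x86CAB
clock 6: out=1, reg = 0xC3655
clock 7: out=1, reg = 0x61B2A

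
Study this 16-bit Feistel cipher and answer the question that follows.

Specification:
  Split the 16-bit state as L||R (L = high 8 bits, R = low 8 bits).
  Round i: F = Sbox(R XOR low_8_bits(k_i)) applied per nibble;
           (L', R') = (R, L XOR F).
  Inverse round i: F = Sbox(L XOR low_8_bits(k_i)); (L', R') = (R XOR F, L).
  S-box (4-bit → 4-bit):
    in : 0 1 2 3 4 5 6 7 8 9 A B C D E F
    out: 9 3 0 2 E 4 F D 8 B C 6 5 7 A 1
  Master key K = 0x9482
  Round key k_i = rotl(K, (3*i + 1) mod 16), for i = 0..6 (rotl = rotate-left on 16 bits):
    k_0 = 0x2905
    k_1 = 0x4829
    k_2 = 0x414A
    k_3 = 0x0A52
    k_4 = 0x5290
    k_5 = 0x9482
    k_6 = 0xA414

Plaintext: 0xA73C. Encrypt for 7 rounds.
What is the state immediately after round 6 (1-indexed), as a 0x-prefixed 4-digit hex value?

0x7C88

s_0 = plaintext = 0xA73C
s_1 = Round(s_0, k_0) = 0x3C8C
s_2 = Round(s_1, k_1) = 0x8CF8
s_3 = Round(s_2, k_2) = 0xF8EC
s_4 = Round(s_3, k_3) = 0xEC92
s_5 = Round(s_4, k_4) = 0x927C
s_6 = Round(s_5, k_5) = 0x7C88
s_7 = Round(s_6, k_6) = 0x88C9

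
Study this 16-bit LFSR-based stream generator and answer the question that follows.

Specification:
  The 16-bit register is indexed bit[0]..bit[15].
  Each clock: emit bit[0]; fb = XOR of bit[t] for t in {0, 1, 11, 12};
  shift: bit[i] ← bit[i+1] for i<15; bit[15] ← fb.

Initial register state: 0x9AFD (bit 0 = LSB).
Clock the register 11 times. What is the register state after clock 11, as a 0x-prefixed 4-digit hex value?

reg_0 = 0x9AFD
clock 1: out=1, reg = 0xCD7E
clock 2: out=0, reg = 0x66BF
clock 3: out=1, reg = 0x335F
clock 4: out=1, reg = 0x99AF
clock 5: out=1, reg = 0x4CD7
clock 6: out=1, reg = 0xA66B
clock 7: out=1, reg = 0x5335
clock 8: out=1, reg = 0x299A
clock 9: out=0, reg = 0x14CD
clock 10: out=1, reg = 0x0A66
clock 11: out=0, reg = 0x0533

0x0533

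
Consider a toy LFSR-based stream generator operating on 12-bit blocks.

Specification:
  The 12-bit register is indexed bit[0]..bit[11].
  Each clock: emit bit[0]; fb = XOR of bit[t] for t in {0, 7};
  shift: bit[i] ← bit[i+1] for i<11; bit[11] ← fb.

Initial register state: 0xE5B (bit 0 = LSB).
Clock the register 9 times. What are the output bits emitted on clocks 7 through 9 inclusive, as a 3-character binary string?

reg_0 = 0xE5B
clock 1: out=1, reg = 0xF2D
clock 2: out=1, reg = 0xF96
clock 3: out=0, reg = 0xFCB
clock 4: out=1, reg = 0x7E5
clock 5: out=1, reg = 0x3F2
clock 6: out=0, reg = 0x9F9
clock 7: out=1, reg = 0x4FC
clock 8: out=0, reg = 0xA7E
clock 9: out=0, reg = 0x53F

100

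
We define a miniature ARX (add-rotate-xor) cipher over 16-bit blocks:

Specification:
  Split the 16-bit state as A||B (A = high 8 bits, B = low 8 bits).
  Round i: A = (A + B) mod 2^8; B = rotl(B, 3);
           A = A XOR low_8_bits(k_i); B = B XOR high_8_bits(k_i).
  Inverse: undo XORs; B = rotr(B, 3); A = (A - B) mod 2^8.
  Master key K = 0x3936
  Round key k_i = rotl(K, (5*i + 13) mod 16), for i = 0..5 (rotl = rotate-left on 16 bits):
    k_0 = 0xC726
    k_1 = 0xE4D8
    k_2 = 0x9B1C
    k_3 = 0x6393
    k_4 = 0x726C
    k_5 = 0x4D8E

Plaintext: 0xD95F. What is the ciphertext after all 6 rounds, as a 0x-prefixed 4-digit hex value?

s_0 = plaintext = 0xD95F
s_1 = Round(s_0, k_0) = 0x1E3D
s_2 = Round(s_1, k_1) = 0x830D
s_3 = Round(s_2, k_2) = 0x8CF3
s_4 = Round(s_3, k_3) = 0xECFC
s_5 = Round(s_4, k_4) = 0x8495
s_6 = Round(s_5, k_5) = 0x97E1

0x97E1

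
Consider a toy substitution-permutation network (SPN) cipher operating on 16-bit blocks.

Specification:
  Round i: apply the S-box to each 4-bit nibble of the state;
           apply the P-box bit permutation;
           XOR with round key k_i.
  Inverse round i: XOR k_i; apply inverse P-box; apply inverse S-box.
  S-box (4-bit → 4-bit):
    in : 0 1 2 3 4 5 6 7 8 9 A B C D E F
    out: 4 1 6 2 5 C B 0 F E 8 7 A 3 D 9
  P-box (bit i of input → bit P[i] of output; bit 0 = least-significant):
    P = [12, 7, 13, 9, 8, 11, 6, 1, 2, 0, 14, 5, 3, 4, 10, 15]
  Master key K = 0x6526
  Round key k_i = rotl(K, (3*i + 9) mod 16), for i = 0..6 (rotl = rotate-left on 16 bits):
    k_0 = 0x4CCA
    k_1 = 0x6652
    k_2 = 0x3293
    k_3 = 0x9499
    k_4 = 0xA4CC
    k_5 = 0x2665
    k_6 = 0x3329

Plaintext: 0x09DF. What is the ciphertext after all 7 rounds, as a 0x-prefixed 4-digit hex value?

0xCD58

s_0 = plaintext = 0x09DF
s_1 = Round(s_0, k_0) = 0x13EB
s_2 = Round(s_1, k_1) = 0x5799
s_3 = Round(s_2, k_2) = 0x9C51
s_4 = Round(s_3, k_3) = 0x00EA
s_5 = Round(s_4, k_4) = 0xE38E
s_6 = Round(s_5, k_5) = 0x992E
s_7 = Round(s_6, k_6) = 0xCD58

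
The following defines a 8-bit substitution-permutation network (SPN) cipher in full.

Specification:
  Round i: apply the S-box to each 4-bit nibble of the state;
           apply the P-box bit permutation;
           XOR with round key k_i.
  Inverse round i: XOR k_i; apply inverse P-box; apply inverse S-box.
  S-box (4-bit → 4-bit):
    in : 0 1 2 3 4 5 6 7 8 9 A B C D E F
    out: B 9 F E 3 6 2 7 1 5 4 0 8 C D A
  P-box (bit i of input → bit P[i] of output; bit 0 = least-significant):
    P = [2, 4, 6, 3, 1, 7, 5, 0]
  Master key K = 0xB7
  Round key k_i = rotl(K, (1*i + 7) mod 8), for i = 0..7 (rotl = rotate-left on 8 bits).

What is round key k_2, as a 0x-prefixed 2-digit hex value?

0x6F

K = 0xB7
k_0 = rotl(K, (1*0+7) mod 8) = rotl(K, 7) = 0xDB
k_1 = rotl(K, (1*1+7) mod 8) = rotl(K, 0) = 0xB7
k_2 = rotl(K, (1*2+7) mod 8) = rotl(K, 1) = 0x6F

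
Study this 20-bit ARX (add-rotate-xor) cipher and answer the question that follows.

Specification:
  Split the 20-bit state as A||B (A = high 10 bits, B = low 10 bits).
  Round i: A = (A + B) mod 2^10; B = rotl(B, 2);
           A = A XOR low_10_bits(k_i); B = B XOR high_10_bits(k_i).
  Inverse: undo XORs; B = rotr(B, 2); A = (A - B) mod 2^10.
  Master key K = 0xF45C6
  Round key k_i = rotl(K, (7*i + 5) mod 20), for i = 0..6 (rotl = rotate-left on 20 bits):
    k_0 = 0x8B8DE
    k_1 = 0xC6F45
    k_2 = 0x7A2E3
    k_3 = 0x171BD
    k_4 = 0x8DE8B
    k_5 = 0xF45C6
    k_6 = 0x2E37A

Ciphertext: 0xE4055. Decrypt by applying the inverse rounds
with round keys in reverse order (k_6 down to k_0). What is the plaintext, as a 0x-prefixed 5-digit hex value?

s_0 = ciphertext = 0xE4055
s_1 = InvRound(s_0, k_6) = 0xEBD3B
s_2 = InvRound(s_1, k_5) = 0xEBEBA
s_3 = InvRound(s_2, k_4) = 0x00523
s_4 = InvRound(s_3, k_3) = 0x9775F
s_5 = InvRound(s_4, k_2) = 0x447AD
s_6 = InvRound(s_5, k_1) = 0x09E2D
s_7 = InvRound(s_6, k_0) = 0x7E700

0x7E700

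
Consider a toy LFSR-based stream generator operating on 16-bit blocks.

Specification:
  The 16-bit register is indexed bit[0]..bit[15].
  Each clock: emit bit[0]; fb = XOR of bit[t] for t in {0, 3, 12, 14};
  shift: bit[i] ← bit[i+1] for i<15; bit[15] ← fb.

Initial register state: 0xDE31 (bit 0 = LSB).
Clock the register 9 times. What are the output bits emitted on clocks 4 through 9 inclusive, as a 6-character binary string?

reg_0 = 0xDE31
clock 1: out=1, reg = 0xEF18
clock 2: out=0, reg = 0x778C
clock 3: out=0, reg = 0xBBC6
clock 4: out=0, reg = 0xDDE3
clock 5: out=1, reg = 0xEEF1
clock 6: out=1, reg = 0x7778
clock 7: out=0, reg = 0xBBBC
clock 8: out=0, reg = 0x5DDE
clock 9: out=0, reg = 0xAEEF

011000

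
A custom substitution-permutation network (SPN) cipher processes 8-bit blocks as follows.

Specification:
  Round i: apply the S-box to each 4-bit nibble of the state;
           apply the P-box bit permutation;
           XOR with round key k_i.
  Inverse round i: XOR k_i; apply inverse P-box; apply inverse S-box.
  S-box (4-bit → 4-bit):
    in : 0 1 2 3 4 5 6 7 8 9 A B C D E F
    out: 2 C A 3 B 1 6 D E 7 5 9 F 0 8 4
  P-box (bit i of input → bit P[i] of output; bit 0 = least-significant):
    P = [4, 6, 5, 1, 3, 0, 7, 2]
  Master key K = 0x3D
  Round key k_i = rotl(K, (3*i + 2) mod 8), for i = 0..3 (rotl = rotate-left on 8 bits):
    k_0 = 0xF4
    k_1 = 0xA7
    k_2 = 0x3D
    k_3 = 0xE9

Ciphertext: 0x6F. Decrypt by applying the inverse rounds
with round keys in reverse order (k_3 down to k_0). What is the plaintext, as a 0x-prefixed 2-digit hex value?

s_0 = ciphertext = 0x6F
s_1 = InvRound(s_0, k_3) = 0x1E
s_2 = InvRound(s_1, k_2) = 0x01
s_3 = InvRound(s_2, k_1) = 0x11
s_4 = InvRound(s_3, k_0) = 0x86

0x86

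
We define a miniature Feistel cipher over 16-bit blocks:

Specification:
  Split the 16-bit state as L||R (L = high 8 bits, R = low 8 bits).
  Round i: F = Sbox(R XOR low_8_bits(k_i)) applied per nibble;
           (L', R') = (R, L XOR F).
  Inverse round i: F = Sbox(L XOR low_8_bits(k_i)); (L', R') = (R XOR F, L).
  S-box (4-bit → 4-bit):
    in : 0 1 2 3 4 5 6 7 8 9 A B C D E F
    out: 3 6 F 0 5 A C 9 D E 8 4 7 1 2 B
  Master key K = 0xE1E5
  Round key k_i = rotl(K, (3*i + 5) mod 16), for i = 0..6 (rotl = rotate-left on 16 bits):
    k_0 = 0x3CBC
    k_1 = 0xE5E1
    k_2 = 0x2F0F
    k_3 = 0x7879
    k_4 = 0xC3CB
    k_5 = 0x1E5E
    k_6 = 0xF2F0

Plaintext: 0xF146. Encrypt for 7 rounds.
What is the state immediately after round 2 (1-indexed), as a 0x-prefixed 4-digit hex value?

0x49CB

s_0 = plaintext = 0xF146
s_1 = Round(s_0, k_0) = 0x4649
s_2 = Round(s_1, k_1) = 0x49CB
s_3 = Round(s_2, k_2) = 0xCB3C
s_4 = Round(s_3, k_3) = 0x3C91
s_5 = Round(s_4, k_4) = 0x9194
s_6 = Round(s_5, k_5) = 0x94E9
s_7 = Round(s_6, k_6) = 0xE9FA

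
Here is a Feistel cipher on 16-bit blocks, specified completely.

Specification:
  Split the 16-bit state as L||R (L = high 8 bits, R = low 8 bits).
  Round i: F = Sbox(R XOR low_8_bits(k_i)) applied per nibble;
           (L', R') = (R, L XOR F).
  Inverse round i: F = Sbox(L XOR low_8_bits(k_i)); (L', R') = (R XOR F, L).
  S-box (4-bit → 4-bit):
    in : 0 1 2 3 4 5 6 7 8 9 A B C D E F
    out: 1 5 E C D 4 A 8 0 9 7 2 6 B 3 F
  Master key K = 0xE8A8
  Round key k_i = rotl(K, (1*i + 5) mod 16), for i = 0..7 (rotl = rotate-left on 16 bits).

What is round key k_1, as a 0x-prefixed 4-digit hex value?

K = 0xE8A8
k_0 = rotl(K, (1*0+5) mod 16) = rotl(K, 5) = 0x151D
k_1 = rotl(K, (1*1+5) mod 16) = rotl(K, 6) = 0x2A3A

0x2A3A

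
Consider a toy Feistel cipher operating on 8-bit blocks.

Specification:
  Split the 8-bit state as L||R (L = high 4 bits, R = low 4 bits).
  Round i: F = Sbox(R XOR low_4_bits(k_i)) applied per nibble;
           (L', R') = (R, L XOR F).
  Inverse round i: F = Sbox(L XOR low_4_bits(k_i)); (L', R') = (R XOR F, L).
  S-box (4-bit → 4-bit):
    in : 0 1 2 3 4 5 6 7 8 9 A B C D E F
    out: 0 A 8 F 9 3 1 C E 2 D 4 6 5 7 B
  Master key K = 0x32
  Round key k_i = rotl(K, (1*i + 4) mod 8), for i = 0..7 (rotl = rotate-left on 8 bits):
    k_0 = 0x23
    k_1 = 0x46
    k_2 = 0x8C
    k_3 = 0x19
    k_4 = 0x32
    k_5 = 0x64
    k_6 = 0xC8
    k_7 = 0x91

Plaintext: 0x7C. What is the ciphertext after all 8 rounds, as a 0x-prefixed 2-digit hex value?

0xCC

s_0 = plaintext = 0x7C
s_1 = Round(s_0, k_0) = 0xCC
s_2 = Round(s_1, k_1) = 0xC1
s_3 = Round(s_2, k_2) = 0x19
s_4 = Round(s_3, k_3) = 0x91
s_5 = Round(s_4, k_4) = 0x16
s_6 = Round(s_5, k_5) = 0x69
s_7 = Round(s_6, k_6) = 0x9C
s_8 = Round(s_7, k_7) = 0xCC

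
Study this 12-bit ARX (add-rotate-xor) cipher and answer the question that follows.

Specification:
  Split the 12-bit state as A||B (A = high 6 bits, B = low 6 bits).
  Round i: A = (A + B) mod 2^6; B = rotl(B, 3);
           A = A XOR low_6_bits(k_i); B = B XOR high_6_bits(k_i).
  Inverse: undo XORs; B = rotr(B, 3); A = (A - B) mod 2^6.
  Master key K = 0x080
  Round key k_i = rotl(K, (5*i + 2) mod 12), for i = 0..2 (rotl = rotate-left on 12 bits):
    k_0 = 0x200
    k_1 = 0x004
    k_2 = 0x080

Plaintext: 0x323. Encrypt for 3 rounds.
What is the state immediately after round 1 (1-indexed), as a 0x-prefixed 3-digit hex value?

0xBD4

s_0 = plaintext = 0x323
s_1 = Round(s_0, k_0) = 0xBD4
s_2 = Round(s_1, k_1) = 0x1E2
s_3 = Round(s_2, k_2) = 0xA56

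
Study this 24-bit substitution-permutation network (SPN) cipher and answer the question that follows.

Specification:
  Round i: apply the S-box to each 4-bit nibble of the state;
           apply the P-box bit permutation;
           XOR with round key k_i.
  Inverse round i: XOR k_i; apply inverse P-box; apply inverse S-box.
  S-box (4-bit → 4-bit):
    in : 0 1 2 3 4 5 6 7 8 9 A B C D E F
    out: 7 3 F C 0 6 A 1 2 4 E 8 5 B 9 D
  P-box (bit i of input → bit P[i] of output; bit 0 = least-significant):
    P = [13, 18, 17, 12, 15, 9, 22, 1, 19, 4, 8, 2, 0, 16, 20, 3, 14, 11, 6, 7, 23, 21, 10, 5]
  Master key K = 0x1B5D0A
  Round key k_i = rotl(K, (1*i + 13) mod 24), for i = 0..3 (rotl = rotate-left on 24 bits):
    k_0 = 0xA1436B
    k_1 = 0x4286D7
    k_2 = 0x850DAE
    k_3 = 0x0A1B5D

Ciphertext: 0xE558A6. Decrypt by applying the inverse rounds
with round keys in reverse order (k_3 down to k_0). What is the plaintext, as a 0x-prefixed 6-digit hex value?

s_0 = ciphertext = 0xE558A6
s_1 = InvRound(s_0, k_3) = 0xDFD0A5
s_2 = InvRound(s_1, k_2) = 0x91FCF3
s_3 = InvRound(s_2, k_1) = 0xE15B5F
s_4 = InvRound(s_3, k_0) = 0xB8469B

0xB8469B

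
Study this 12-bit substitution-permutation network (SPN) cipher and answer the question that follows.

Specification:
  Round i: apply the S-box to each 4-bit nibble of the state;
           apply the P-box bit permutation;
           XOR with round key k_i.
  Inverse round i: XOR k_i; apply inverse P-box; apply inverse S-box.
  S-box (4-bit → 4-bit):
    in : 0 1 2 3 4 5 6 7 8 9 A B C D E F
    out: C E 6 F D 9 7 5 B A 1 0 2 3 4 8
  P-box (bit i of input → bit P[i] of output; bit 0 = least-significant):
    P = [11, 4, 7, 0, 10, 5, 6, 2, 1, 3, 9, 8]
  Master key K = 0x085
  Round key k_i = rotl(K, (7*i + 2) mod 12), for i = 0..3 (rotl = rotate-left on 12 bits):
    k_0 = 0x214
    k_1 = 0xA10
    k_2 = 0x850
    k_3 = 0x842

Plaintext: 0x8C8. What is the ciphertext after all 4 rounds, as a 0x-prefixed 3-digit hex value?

s_0 = plaintext = 0x8C8
s_1 = Round(s_0, k_0) = 0xB2F
s_2 = Round(s_1, k_1) = 0xA71
s_3 = Round(s_2, k_2) = 0xC83
s_4 = Round(s_3, k_3) = 0x4FF

0x4FF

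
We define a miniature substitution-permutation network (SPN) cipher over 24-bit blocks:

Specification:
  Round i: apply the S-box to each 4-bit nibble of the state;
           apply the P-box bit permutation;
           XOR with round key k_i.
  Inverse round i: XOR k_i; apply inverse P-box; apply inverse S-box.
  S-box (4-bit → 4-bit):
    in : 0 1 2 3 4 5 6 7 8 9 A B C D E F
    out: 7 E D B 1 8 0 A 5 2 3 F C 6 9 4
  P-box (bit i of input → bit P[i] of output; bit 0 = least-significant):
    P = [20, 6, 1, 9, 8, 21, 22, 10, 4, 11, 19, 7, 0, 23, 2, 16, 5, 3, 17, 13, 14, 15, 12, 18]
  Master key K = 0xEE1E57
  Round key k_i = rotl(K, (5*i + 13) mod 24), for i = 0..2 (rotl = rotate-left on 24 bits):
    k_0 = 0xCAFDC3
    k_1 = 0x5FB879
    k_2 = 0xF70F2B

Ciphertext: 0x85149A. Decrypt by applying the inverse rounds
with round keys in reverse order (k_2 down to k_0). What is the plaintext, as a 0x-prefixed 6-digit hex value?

0x446FBB

s_0 = ciphertext = 0x85149A
s_1 = InvRound(s_0, k_2) = 0xF8430E
s_2 = InvRound(s_1, k_1) = 0xB2BAA1
s_3 = InvRound(s_2, k_0) = 0x446FBB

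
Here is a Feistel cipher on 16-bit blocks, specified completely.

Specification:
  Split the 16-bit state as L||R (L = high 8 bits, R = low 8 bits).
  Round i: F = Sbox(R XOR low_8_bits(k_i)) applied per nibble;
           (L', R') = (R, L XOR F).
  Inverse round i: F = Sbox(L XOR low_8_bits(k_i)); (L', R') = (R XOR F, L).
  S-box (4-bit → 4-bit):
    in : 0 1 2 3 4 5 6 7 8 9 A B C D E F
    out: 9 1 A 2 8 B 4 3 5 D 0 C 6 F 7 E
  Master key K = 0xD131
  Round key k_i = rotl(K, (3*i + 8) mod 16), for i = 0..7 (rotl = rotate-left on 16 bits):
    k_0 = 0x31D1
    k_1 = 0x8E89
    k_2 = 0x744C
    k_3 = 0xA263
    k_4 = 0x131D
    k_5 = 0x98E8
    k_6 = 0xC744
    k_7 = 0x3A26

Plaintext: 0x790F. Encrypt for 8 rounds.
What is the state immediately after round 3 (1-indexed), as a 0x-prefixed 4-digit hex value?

0x9C77

s_0 = plaintext = 0x790F
s_1 = Round(s_0, k_0) = 0x0F8E
s_2 = Round(s_1, k_1) = 0x8E9C
s_3 = Round(s_2, k_2) = 0x9C77
s_4 = Round(s_3, k_3) = 0x7784
s_5 = Round(s_4, k_4) = 0x84AA
s_6 = Round(s_5, k_5) = 0xAA0E
s_7 = Round(s_6, k_6) = 0x0E2A
s_8 = Round(s_7, k_7) = 0x2A98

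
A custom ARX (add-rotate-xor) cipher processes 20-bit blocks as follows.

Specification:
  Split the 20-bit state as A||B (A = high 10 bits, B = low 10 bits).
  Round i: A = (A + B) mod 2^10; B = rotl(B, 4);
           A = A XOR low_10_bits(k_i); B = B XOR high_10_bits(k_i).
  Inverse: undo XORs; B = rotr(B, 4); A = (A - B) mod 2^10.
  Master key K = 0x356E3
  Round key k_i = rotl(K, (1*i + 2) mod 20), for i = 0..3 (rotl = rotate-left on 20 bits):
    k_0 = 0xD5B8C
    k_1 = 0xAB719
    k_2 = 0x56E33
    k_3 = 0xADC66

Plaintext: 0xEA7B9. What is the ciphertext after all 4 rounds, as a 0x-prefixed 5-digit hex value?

0xB1D89

s_0 = plaintext = 0xEA7B9
s_1 = Round(s_0, k_0) = 0x3B8C8
s_2 = Round(s_1, k_1) = 0xABE2E
s_3 = Round(s_2, k_2) = 0xBBBB3
s_4 = Round(s_3, k_3) = 0xB1D89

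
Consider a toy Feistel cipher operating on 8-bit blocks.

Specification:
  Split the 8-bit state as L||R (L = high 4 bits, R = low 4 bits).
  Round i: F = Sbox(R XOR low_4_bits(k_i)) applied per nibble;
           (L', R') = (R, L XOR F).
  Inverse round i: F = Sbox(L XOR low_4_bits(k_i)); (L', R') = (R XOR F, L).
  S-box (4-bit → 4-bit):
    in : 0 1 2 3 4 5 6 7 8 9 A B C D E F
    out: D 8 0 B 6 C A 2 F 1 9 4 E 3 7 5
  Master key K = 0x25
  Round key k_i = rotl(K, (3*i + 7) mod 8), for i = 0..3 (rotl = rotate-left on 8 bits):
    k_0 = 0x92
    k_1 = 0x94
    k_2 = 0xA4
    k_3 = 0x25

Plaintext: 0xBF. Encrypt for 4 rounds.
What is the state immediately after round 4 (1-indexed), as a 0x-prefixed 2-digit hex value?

s_0 = plaintext = 0xBF
s_1 = Round(s_0, k_0) = 0xF8
s_2 = Round(s_1, k_1) = 0x81
s_3 = Round(s_2, k_2) = 0x14
s_4 = Round(s_3, k_3) = 0x49

0x49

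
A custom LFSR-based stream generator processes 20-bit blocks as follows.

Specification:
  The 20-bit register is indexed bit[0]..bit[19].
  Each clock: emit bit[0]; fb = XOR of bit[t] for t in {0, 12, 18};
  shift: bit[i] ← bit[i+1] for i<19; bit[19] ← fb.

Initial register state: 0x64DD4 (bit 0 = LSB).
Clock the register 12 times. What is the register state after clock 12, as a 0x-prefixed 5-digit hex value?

0x82564

reg_0 = 0x64DD4
clock 1: out=0, reg = 0xB26EA
clock 2: out=0, reg = 0x59375
clock 3: out=1, reg = 0xAC9BA
clock 4: out=0, reg = 0x564DD
clock 5: out=1, reg = 0x2B26E
clock 6: out=0, reg = 0x95937
clock 7: out=1, reg = 0x4AC9B
clock 8: out=1, reg = 0x2564D
clock 9: out=1, reg = 0x12B26
clock 10: out=0, reg = 0x09593
clock 11: out=1, reg = 0x04AC9
clock 12: out=1, reg = 0x82564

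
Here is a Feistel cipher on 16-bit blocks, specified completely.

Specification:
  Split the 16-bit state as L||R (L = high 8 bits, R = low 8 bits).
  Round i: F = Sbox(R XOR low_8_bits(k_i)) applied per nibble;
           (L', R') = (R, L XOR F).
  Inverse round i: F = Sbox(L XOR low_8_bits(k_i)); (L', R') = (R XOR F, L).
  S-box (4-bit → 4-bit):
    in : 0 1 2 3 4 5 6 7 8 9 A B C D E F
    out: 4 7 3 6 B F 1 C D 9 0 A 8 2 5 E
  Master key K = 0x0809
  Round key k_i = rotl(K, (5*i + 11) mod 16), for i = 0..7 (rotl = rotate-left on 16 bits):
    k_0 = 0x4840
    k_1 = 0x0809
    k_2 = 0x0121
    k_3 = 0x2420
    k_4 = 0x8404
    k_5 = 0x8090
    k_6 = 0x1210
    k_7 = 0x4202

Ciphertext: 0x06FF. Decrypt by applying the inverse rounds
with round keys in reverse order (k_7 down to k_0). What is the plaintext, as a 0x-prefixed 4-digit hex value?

0x10B8

s_0 = ciphertext = 0x06FF
s_1 = InvRound(s_0, k_7) = 0xB406
s_2 = InvRound(s_1, k_6) = 0x0DB4
s_3 = InvRound(s_2, k_5) = 0x260D
s_4 = InvRound(s_3, k_4) = 0x3E26
s_5 = InvRound(s_4, k_3) = 0x533E
s_6 = InvRound(s_5, k_2) = 0xFD53
s_7 = InvRound(s_6, k_1) = 0xB8FD
s_8 = InvRound(s_7, k_0) = 0x10B8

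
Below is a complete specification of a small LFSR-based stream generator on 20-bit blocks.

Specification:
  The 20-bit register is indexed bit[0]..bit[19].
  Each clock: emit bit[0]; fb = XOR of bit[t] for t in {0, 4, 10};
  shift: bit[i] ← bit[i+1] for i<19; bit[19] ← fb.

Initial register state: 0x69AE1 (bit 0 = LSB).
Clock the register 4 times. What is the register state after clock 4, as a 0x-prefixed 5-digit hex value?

reg_0 = 0x69AE1
clock 1: out=1, reg = 0xB4D70
clock 2: out=0, reg = 0x5A6B8
clock 3: out=0, reg = 0x2D35C
clock 4: out=0, reg = 0x969AE

0x969AE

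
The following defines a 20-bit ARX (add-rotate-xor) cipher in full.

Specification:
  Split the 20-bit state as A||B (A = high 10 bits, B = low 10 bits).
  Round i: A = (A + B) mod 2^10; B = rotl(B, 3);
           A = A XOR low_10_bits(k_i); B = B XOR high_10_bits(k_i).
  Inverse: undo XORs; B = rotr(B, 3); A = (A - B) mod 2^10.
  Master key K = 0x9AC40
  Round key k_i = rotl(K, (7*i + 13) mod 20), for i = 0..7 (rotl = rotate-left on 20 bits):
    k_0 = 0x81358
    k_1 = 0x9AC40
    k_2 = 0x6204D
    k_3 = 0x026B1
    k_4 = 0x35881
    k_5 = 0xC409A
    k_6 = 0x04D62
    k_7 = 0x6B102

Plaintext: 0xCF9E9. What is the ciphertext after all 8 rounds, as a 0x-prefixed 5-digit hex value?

s_0 = plaintext = 0xCF9E9
s_1 = Round(s_0, k_0) = 0x9FD4F
s_2 = Round(s_1, k_1) = 0xE3811
s_3 = Round(s_2, k_2) = 0xF4900
s_4 = Round(s_3, k_3) = 0x98C0B
s_5 = Round(s_4, k_4) = 0xBBC8E
s_6 = Round(s_5, k_5) = 0xF9F61
s_7 = Round(s_6, k_6) = 0x8AB1D
s_8 = Round(s_7, k_7) = 0x11542

0x11542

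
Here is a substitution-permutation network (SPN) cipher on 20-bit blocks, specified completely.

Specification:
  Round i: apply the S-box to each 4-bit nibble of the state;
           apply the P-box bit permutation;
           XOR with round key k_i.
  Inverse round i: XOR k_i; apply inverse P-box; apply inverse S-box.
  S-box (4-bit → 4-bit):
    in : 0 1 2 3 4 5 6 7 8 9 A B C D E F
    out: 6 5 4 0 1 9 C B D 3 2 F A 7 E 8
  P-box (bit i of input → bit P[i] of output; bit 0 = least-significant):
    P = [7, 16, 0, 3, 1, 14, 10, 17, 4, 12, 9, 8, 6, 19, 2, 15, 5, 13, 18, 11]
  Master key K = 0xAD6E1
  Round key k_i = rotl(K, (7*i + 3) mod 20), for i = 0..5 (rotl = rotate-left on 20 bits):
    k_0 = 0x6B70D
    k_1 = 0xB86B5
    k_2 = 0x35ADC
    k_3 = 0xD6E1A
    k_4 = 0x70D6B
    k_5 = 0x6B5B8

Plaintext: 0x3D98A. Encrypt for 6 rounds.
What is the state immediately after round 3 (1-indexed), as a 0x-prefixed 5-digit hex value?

s_0 = plaintext = 0x3D98A
s_1 = Round(s_0, k_0) = 0xDA35B
s_2 = Round(s_1, k_1) = 0x4A61E
s_3 = Round(s_2, k_2) = 0xA5DF7
s_4 = Round(s_3, k_3) = 0xEDCC2
s_5 = Round(s_4, k_4) = 0x9742E
s_6 = Round(s_5, k_5) = 0xF11C1

0xA5DF7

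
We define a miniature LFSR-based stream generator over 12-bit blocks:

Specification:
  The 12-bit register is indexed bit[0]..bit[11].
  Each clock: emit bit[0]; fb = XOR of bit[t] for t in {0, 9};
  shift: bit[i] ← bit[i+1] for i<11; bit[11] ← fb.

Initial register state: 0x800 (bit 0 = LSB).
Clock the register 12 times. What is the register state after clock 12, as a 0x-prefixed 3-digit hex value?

reg_0 = 0x800
clock 1: out=0, reg = 0x400
clock 2: out=0, reg = 0x200
clock 3: out=0, reg = 0x900
clock 4: out=0, reg = 0x480
clock 5: out=0, reg = 0x240
clock 6: out=0, reg = 0x920
clock 7: out=0, reg = 0x490
clock 8: out=0, reg = 0x248
clock 9: out=0, reg = 0x924
clock 10: out=0, reg = 0x492
clock 11: out=0, reg = 0x249
clock 12: out=1, reg = 0x124

0x124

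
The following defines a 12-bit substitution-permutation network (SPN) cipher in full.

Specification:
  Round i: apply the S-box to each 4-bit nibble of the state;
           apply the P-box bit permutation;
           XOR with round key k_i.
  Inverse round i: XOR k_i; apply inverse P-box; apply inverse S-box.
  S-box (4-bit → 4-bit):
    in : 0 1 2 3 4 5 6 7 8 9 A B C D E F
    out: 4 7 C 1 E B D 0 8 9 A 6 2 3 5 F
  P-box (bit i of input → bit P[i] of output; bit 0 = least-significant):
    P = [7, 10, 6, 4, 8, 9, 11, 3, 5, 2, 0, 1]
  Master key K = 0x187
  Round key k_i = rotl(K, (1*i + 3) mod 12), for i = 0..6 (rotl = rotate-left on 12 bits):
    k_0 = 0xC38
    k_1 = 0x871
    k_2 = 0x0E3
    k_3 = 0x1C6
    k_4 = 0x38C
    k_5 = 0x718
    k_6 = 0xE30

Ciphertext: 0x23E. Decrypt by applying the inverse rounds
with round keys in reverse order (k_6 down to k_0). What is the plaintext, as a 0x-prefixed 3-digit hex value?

0x601

s_0 = ciphertext = 0x23E
s_1 = InvRound(s_0, k_6) = 0xA2C
s_2 = InvRound(s_1, k_5) = 0xDEA
s_3 = InvRound(s_2, k_4) = 0x5BB
s_4 = InvRound(s_3, k_3) = 0x184
s_5 = InvRound(s_4, k_2) = 0xF30
s_6 = InvRound(s_5, k_1) = 0x0DB
s_7 = InvRound(s_6, k_0) = 0x601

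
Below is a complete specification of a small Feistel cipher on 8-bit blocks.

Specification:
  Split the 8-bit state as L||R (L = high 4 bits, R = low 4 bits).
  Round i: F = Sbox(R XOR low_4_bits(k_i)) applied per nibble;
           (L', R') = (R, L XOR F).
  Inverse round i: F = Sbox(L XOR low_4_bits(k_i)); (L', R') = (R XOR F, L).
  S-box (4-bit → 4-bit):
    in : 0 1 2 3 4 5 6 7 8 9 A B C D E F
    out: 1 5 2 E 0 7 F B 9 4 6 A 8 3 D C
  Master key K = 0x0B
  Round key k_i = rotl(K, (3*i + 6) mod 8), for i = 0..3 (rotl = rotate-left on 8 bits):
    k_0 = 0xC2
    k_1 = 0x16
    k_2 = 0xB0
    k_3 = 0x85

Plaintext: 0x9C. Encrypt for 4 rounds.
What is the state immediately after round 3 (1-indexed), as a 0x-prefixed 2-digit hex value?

0xE9

s_0 = plaintext = 0x9C
s_1 = Round(s_0, k_0) = 0xC4
s_2 = Round(s_1, k_1) = 0x4E
s_3 = Round(s_2, k_2) = 0xE9
s_4 = Round(s_3, k_3) = 0x96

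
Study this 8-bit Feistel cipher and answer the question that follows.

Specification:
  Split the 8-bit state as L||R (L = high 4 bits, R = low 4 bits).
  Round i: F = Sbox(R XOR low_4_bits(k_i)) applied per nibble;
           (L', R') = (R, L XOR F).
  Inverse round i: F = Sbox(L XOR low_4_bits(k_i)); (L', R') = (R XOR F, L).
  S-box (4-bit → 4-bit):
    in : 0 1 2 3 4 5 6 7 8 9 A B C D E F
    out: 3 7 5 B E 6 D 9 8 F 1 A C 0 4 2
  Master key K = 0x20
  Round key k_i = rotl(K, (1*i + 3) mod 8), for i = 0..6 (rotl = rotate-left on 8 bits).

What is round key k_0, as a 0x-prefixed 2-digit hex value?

K = 0x20
k_0 = rotl(K, (1*0+3) mod 8) = rotl(K, 3) = 0x01

0x01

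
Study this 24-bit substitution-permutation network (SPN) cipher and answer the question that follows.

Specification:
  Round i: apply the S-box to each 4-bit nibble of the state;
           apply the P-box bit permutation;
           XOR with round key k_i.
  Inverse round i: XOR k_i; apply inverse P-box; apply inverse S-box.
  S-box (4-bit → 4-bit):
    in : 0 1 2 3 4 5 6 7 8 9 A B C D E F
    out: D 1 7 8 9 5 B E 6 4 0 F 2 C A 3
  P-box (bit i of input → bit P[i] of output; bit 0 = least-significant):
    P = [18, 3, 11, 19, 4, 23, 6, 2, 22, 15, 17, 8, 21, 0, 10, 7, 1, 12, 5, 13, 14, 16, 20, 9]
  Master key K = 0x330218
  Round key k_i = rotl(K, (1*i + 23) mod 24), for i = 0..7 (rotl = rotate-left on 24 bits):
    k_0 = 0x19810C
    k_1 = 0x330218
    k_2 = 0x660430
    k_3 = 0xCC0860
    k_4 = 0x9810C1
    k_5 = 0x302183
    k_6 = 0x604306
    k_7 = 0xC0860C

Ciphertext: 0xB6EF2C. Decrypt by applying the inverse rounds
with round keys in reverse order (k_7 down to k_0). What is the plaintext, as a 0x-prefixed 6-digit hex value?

s_0 = ciphertext = 0xB6EF2C
s_1 = InvRound(s_0, k_7) = 0x5D10A5
s_2 = InvRound(s_1, k_6) = 0xB263A4
s_3 = InvRound(s_2, k_5) = 0x45C9EA
s_4 = InvRound(s_3, k_4) = 0x22C6CB
s_5 = InvRound(s_4, k_3) = 0x45B2CB
s_6 = InvRound(s_5, k_2) = 0xEBB85C
s_7 = InvRound(s_6, k_1) = 0xDEAF7D
s_8 = InvRound(s_7, k_0) = 0xED8525

0xED8525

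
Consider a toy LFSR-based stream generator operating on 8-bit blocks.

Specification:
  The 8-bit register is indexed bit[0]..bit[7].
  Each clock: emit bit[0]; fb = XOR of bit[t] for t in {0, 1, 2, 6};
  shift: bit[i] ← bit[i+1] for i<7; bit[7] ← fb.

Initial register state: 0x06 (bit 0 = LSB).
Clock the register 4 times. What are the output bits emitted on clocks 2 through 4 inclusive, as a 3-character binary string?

reg_0 = 0x06
clock 1: out=0, reg = 0x03
clock 2: out=1, reg = 0x01
clock 3: out=1, reg = 0x80
clock 4: out=0, reg = 0x40

110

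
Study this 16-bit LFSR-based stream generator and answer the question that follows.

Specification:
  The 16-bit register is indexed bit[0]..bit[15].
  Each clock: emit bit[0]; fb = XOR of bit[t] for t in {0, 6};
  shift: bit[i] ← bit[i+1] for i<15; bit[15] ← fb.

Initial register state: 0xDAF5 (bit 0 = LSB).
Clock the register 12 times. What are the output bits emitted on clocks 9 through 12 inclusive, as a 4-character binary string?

reg_0 = 0xDAF5
clock 1: out=1, reg = 0x6D7A
clock 2: out=0, reg = 0xB6BD
clock 3: out=1, reg = 0xDB5E
clock 4: out=0, reg = 0xEDAF
clock 5: out=1, reg = 0xF6D7
clock 6: out=1, reg = 0x7B6B
clock 7: out=1, reg = 0x3DB5
clock 8: out=1, reg = 0x9EDA
clock 9: out=0, reg = 0xCF6D
clock 10: out=1, reg = 0x67B6
clock 11: out=0, reg = 0x33DB
clock 12: out=1, reg = 0x19ED

0101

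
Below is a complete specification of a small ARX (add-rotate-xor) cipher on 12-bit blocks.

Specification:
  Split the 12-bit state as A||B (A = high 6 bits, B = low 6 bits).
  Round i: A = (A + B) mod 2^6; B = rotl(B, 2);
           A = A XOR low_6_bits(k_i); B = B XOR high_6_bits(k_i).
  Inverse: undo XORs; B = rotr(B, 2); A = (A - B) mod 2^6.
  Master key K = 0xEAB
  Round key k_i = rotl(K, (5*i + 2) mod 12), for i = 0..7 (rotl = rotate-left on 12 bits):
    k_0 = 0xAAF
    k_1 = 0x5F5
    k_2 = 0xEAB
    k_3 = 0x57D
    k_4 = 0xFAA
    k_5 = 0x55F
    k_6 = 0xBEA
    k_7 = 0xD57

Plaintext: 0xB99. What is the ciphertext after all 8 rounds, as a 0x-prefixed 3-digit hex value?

0x470

s_0 = plaintext = 0xB99
s_1 = Round(s_0, k_0) = 0xA0F
s_2 = Round(s_1, k_1) = 0x0AB
s_3 = Round(s_2, k_2) = 0x194
s_4 = Round(s_3, k_3) = 0x9C4
s_5 = Round(s_4, k_4) = 0x06E
s_6 = Round(s_5, k_5) = 0xC2F
s_7 = Round(s_6, k_6) = 0xD51
s_8 = Round(s_7, k_7) = 0x470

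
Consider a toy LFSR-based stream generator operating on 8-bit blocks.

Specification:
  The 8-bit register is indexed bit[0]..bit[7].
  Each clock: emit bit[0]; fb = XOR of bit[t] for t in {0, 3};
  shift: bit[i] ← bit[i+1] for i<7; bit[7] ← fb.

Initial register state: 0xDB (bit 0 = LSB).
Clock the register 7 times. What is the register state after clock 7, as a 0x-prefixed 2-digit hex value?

reg_0 = 0xDB
clock 1: out=1, reg = 0x6D
clock 2: out=1, reg = 0x36
clock 3: out=0, reg = 0x1B
clock 4: out=1, reg = 0x0D
clock 5: out=1, reg = 0x06
clock 6: out=0, reg = 0x03
clock 7: out=1, reg = 0x81

0x81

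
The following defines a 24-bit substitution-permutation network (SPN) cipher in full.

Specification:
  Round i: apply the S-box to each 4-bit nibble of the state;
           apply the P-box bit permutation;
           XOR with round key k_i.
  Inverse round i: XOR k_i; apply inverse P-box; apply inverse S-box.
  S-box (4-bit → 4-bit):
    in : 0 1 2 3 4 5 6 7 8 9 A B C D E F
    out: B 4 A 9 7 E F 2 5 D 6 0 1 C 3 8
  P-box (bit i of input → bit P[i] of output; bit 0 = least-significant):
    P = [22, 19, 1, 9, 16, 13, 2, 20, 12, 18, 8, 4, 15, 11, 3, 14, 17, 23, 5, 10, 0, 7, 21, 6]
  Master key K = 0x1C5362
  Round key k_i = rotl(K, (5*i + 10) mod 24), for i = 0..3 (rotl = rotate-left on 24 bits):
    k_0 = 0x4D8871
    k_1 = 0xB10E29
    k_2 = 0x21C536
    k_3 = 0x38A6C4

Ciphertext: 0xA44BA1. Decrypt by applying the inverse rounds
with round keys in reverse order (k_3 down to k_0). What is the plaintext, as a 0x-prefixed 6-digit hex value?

0x98AEE6

s_0 = ciphertext = 0xA44BA1
s_1 = InvRound(s_0, k_3) = 0x350A57
s_2 = InvRound(s_1, k_2) = 0x3D0AFF
s_3 = InvRound(s_2, k_1) = 0x22B21A
s_4 = InvRound(s_3, k_0) = 0x98AEE6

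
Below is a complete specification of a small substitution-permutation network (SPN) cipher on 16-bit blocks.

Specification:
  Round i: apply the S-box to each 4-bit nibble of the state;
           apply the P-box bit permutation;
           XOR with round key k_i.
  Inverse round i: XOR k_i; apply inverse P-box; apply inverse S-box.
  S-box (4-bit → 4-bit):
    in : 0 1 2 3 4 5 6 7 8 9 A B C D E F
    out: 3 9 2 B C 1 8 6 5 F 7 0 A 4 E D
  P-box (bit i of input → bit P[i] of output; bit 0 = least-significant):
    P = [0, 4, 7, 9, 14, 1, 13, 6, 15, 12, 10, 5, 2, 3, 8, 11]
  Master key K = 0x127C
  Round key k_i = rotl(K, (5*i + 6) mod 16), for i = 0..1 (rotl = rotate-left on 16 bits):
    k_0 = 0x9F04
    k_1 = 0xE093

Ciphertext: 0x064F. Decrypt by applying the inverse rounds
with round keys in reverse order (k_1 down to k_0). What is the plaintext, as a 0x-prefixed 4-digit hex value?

s_0 = ciphertext = 0x064F
s_1 = InvRound(s_0, k_1) = 0x08FE
s_2 = InvRound(s_1, k_0) = 0x79CE

0x79CE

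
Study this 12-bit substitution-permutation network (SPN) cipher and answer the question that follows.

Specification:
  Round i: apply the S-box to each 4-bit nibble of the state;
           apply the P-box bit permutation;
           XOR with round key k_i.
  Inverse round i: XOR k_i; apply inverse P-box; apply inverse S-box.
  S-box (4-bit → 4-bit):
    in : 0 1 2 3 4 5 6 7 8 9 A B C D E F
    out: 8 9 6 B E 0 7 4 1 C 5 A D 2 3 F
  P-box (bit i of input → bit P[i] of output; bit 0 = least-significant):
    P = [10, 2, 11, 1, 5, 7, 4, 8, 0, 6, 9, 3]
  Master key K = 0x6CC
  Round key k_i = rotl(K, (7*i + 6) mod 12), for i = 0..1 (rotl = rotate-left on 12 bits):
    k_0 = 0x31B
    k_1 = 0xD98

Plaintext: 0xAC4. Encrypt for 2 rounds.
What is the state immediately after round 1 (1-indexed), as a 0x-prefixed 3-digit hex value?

s_0 = plaintext = 0xAC4
s_1 = Round(s_0, k_0) = 0x82C
s_2 = Round(s_1, k_1) = 0x10B

0x82C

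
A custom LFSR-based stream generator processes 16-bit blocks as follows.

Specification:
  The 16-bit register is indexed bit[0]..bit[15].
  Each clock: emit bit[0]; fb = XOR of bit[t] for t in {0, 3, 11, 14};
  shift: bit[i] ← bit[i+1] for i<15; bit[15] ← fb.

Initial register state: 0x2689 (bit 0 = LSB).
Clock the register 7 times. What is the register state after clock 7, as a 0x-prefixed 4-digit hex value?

0xD84D

reg_0 = 0x2689
clock 1: out=1, reg = 0x1344
clock 2: out=0, reg = 0x09A2
clock 3: out=0, reg = 0x84D1
clock 4: out=1, reg = 0xC268
clock 5: out=0, reg = 0x6134
clock 6: out=0, reg = 0xB09A
clock 7: out=0, reg = 0xD84D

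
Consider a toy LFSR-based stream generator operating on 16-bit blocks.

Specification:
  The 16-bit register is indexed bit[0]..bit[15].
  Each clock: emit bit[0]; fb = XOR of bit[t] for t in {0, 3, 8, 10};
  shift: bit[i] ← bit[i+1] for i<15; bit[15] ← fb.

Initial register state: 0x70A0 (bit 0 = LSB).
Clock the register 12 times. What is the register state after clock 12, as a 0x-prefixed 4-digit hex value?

0x0D87

reg_0 = 0x70A0
clock 1: out=0, reg = 0x3850
clock 2: out=0, reg = 0x1C28
clock 3: out=0, reg = 0x0E14
clock 4: out=0, reg = 0x870A
clock 5: out=0, reg = 0xC385
clock 6: out=1, reg = 0x61C2
clock 7: out=0, reg = 0xB0E1
clock 8: out=1, reg = 0xD870
clock 9: out=0, reg = 0x6C38
clock 10: out=0, reg = 0x361C
clock 11: out=0, reg = 0x1B0E
clock 12: out=0, reg = 0x0D87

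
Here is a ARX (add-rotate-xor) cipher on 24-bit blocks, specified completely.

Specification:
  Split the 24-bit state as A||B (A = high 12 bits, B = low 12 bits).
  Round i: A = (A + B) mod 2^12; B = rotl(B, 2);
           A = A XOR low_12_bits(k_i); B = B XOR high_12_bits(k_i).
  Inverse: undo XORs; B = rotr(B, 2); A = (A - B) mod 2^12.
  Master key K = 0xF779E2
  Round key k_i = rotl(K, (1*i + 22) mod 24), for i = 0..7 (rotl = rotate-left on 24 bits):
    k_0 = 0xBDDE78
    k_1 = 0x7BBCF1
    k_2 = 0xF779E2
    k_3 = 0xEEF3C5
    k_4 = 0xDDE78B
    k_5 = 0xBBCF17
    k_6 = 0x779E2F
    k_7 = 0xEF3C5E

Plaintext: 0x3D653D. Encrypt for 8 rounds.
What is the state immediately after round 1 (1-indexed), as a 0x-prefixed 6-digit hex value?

s_0 = plaintext = 0x3D653D
s_1 = Round(s_0, k_0) = 0x76BF28
s_2 = Round(s_1, k_1) = 0xA62B18
s_3 = Round(s_2, k_2) = 0xC98315
s_4 = Round(s_3, k_3) = 0xC682BB
s_5 = Round(s_4, k_4) = 0x8A8732
s_6 = Round(s_5, k_5) = 0x0CD775
s_7 = Round(s_6, k_6) = 0x66DAAC
s_8 = Round(s_7, k_7) = 0xD47441

0x76BF28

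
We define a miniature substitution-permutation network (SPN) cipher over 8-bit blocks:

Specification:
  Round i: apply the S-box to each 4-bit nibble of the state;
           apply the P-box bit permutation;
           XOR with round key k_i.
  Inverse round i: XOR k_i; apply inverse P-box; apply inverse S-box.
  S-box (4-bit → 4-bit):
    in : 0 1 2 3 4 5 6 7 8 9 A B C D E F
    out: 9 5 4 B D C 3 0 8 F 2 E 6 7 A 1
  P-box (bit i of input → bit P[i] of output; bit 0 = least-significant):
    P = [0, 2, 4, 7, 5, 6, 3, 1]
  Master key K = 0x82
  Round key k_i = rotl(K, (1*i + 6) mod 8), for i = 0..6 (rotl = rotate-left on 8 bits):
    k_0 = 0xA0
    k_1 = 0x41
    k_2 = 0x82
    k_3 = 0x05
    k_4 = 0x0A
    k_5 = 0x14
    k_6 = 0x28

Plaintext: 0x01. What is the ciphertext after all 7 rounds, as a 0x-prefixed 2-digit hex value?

s_0 = plaintext = 0x01
s_1 = Round(s_0, k_0) = 0x93
s_2 = Round(s_1, k_1) = 0xAE
s_3 = Round(s_2, k_2) = 0x46
s_4 = Round(s_3, k_3) = 0x2A
s_5 = Round(s_4, k_4) = 0x06
s_6 = Round(s_5, k_5) = 0x33
s_7 = Round(s_6, k_6) = 0xCF

0xCF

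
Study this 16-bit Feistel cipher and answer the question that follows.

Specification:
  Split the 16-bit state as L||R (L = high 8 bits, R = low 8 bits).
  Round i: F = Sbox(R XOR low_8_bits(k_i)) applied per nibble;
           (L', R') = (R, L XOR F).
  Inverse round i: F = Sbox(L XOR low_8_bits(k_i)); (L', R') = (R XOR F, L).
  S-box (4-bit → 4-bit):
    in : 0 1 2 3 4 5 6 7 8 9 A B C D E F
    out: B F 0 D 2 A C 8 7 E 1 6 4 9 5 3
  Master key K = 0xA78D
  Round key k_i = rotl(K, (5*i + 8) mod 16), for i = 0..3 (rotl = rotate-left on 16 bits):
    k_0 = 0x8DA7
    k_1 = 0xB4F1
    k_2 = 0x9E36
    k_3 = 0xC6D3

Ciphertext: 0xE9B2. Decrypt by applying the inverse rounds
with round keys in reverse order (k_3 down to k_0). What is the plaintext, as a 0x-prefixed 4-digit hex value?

s_0 = ciphertext = 0xE9B2
s_1 = InvRound(s_0, k_3) = 0x63E9
s_2 = InvRound(s_1, k_2) = 0x4363
s_3 = InvRound(s_2, k_1) = 0x0343
s_4 = InvRound(s_3, k_0) = 0x5103

0x5103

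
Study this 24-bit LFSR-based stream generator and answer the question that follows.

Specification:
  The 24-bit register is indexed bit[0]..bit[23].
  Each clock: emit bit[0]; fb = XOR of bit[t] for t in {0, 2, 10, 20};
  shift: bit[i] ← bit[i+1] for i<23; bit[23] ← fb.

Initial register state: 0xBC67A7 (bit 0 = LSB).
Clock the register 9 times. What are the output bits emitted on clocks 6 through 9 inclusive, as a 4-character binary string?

1011

reg_0 = 0xBC67A7
clock 1: out=1, reg = 0x5E33D3
clock 2: out=1, reg = 0x2F19E9
clock 3: out=1, reg = 0x978CF4
clock 4: out=0, reg = 0xCBC67A
clock 5: out=0, reg = 0xE5E33D
clock 6: out=1, reg = 0x72F19E
clock 7: out=0, reg = 0x3978CF
clock 8: out=1, reg = 0x9CBC67
clock 9: out=1, reg = 0x4E5E33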